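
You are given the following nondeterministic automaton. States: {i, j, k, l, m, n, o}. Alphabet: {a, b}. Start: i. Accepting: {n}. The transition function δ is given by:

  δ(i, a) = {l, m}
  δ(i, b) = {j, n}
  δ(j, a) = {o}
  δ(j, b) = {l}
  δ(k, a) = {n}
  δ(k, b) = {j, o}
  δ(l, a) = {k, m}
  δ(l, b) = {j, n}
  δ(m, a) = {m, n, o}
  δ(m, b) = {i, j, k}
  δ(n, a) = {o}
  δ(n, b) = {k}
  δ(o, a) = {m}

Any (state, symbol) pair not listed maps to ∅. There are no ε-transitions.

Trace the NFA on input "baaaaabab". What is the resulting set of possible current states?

Start in {i}.
Read 'b': i→{j, n}; now {j, n}.
Read 'a': j→{o}, n→{o}; now {o}.
Read 'a': o→{m}; now {m}.
Read 'a': m→{m, n, o}; now {m, n, o}.
Read 'a': m→{m, n, o}, n→{o}, o→{m}; now {m, n, o}.
Read 'a': m→{m, n, o}, n→{o}, o→{m}; now {m, n, o}.
Read 'b': m→{i, j, k}, n→{k}, o→∅; now {i, j, k}.
Read 'a': i→{l, m}, j→{o}, k→{n}; now {l, m, n, o}.
Read 'b': l→{j, n}, m→{i, j, k}, n→{k}, o→∅; now {i, j, k, n}.

{i, j, k, n}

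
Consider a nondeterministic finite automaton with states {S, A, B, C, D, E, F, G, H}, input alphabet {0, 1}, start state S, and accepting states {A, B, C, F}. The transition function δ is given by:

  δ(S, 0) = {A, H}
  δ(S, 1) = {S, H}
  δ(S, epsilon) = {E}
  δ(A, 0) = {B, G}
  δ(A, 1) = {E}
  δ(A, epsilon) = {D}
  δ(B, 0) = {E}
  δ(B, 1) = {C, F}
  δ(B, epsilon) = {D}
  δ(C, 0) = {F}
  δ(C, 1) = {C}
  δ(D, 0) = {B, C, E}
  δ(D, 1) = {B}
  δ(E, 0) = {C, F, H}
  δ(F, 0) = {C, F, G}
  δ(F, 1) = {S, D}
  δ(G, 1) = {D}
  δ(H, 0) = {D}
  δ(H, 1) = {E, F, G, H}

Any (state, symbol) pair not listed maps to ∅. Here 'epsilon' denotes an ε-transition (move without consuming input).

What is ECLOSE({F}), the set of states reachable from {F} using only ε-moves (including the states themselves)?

{F}

Begin with {F}.
No ε-moves leave this set, so the closure equals the set itself.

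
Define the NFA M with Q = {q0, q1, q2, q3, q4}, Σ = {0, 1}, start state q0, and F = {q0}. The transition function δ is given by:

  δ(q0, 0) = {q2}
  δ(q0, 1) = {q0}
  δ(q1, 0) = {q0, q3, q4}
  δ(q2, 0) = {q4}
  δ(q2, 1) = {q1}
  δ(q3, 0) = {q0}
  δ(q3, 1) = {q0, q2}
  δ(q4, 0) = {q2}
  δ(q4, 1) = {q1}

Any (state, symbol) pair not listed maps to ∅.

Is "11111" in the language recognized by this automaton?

Yes

Start in {q0}.
Read '1': q0→{q0}; now {q0}.
Read '1': q0→{q0}; now {q0}.
Read '1': q0→{q0}; now {q0}.
Read '1': q0→{q0}; now {q0}.
Read '1': q0→{q0}; now {q0}.
The final set {q0} contains the accepting state q0.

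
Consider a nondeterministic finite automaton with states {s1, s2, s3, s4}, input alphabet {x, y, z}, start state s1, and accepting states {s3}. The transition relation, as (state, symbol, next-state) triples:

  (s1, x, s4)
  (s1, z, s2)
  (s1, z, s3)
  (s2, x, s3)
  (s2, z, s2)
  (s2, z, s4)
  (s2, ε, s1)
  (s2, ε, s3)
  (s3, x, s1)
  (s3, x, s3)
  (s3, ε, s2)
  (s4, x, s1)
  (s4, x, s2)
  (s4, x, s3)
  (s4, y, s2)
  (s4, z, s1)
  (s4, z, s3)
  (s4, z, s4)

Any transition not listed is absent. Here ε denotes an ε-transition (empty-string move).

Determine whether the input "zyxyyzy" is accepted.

No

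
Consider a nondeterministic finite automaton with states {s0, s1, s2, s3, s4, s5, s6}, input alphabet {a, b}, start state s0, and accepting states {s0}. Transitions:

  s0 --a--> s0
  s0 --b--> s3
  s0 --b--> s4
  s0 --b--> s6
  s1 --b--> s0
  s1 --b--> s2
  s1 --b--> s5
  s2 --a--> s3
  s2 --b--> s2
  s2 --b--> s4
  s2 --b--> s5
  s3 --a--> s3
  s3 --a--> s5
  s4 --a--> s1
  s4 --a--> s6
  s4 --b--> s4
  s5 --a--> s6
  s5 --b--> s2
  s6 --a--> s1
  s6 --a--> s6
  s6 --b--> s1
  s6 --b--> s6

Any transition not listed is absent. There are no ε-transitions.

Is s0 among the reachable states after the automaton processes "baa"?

No

Start in {s0}.
Read 'b': s0→{s3, s4, s6}; now {s3, s4, s6}.
Read 'a': s3→{s3, s5}, s4→{s1, s6}, s6→{s1, s6}; now {s1, s3, s5, s6}.
Read 'a': s1→∅, s3→{s3, s5}, s5→{s6}, s6→{s1, s6}; now {s1, s3, s5, s6}.
State s0 is not in {s1, s3, s5, s6}.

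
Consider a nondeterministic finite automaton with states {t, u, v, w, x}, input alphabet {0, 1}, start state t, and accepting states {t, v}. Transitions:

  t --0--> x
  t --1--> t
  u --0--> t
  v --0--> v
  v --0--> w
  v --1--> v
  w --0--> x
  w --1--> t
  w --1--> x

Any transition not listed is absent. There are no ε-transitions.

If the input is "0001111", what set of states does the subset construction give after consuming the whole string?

∅

Start in {t}.
Read '0': {t} → {x}.
Read '0': {x} → ∅.
The set is empty and remains empty for the remaining 5 symbols.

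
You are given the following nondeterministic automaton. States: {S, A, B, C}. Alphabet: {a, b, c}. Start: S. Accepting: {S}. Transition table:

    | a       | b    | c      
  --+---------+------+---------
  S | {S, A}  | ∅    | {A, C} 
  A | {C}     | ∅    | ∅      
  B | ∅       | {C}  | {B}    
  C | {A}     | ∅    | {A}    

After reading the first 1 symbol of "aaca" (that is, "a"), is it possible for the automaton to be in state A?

Start in {S}.
Read 'a': S→{S, A}; now {S, A}.
State A is in {S, A}.

Yes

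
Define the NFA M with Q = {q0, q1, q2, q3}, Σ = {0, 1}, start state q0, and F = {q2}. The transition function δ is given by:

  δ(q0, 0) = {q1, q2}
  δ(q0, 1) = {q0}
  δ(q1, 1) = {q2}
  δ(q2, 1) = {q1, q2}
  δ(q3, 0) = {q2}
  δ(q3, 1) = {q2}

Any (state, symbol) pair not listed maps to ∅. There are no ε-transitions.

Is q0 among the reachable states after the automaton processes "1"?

Start in {q0}.
Read '1': q0→{q0}; now {q0}.
State q0 is in {q0}.

Yes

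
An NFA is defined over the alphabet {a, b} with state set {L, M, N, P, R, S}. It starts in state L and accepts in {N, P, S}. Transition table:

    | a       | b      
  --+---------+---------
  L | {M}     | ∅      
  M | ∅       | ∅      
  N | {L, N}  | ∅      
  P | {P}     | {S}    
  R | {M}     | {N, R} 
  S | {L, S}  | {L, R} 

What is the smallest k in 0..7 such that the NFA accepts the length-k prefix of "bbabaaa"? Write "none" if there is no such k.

none

Start in {L}.
Read 'b': {L} → ∅.
The set is empty and remains empty for the remaining 6 symbols.
No reachable set along the way intersects F.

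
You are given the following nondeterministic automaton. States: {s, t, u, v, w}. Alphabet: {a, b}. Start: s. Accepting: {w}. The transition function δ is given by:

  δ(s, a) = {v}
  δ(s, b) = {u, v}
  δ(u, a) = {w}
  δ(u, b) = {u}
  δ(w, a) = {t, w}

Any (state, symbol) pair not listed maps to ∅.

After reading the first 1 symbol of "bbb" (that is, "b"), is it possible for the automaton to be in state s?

No

Start in {s}.
Read 'b': s→{u, v}; now {u, v}.
State s is not in {u, v}.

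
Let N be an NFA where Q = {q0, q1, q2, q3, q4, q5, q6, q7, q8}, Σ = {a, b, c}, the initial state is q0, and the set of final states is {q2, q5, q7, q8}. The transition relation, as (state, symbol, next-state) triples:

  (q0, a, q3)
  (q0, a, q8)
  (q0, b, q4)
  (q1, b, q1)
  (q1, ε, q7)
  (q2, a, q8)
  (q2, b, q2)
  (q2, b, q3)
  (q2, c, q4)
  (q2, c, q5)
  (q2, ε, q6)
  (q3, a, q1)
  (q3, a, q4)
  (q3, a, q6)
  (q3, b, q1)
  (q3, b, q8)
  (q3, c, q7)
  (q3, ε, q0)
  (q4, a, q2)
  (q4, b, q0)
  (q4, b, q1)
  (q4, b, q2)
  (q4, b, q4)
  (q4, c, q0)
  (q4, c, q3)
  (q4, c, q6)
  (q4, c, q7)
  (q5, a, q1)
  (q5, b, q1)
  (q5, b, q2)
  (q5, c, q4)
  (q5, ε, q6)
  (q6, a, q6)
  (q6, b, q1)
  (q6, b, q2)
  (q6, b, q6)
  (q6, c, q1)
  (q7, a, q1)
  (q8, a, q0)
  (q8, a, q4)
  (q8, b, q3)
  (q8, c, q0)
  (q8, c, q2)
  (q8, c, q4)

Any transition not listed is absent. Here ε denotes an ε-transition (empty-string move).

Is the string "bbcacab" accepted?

Yes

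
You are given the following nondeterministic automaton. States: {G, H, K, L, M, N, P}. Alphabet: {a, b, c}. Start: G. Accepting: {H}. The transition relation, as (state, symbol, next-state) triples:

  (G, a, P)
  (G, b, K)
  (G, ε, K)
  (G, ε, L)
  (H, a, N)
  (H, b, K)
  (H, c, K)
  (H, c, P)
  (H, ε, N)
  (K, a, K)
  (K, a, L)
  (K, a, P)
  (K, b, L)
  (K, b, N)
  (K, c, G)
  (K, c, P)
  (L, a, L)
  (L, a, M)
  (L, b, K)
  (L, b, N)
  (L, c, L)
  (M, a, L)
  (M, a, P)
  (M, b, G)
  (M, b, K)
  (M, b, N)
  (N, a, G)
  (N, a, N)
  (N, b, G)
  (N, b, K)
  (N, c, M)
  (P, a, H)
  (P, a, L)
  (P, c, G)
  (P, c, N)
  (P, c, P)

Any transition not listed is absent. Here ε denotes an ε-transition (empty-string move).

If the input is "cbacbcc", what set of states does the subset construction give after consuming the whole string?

{G, K, L, N, P}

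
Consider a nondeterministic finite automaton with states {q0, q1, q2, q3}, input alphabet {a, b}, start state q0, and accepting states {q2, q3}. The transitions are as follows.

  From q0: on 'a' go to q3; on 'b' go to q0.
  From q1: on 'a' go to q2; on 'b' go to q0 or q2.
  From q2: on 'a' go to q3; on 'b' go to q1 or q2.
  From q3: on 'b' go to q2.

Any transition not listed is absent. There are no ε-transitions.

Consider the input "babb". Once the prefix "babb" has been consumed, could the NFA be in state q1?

Start in {q0}.
Read 'b': {q0} → {q0}.
Read 'a': {q0} → {q3}.
Read 'b': {q3} → {q2}.
Read 'b': {q2} → {q1, q2}.
State q1 is in {q1, q2}.

Yes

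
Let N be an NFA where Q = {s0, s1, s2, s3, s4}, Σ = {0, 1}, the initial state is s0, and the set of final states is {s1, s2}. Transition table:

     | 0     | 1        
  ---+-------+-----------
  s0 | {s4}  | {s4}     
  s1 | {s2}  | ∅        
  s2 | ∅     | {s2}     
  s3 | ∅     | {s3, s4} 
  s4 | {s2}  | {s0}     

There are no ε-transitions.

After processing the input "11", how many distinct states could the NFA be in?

Start in {s0}.
Read '1': s0→{s4}; now {s4}.
Read '1': s4→{s0}; now {s0}.
That set has 1 state.

1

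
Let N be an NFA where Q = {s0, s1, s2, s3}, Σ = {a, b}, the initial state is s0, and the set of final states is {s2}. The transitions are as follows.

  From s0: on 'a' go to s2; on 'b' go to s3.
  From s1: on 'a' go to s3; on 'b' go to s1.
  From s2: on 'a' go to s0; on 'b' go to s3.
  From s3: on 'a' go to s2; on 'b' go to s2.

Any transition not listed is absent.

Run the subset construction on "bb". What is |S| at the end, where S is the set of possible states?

1

Start in {s0}.
Read 'b': {s0} → {s3}.
Read 'b': {s3} → {s2}.
That set has 1 state.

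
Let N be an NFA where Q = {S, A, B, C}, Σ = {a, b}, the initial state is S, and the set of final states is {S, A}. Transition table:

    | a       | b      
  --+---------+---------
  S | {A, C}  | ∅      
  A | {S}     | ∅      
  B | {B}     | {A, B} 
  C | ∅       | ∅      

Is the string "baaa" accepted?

No

Start in {S}.
Read 'b': {S} → ∅.
The set is empty and remains empty for the remaining 3 symbols.
The final set ∅ contains no accepting state.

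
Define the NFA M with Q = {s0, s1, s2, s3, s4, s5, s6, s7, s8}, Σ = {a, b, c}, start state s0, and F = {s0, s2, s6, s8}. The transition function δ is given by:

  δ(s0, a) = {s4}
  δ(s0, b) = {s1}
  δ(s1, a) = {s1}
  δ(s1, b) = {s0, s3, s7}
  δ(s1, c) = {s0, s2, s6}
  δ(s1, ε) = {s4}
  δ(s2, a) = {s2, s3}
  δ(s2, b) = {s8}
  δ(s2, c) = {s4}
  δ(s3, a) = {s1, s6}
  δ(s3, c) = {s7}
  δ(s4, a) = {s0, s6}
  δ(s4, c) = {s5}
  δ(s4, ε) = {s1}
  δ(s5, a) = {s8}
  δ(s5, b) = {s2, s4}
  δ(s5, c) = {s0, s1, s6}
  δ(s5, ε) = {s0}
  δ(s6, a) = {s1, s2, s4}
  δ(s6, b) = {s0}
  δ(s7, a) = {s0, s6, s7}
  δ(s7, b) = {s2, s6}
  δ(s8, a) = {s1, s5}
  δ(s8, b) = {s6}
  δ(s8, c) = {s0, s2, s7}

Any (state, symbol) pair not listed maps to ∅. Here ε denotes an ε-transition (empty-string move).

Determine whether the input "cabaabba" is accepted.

Start in {s0}.
Read 'c': s0→∅; now ∅.
The set is empty and remains empty for the remaining 7 symbols.
The final set ∅ contains no accepting state.

No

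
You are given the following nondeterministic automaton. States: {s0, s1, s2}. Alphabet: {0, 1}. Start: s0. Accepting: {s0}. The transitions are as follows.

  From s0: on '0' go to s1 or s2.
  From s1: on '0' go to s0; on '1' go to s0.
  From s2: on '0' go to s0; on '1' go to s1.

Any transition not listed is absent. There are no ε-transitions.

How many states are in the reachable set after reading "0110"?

Start in {s0}.
Read '0': {s0} → {s1, s2}.
Read '1': {s1, s2} → {s0, s1}.
Read '1': {s0, s1} → {s0}.
Read '0': {s0} → {s1, s2}.
That set has 2 states.

2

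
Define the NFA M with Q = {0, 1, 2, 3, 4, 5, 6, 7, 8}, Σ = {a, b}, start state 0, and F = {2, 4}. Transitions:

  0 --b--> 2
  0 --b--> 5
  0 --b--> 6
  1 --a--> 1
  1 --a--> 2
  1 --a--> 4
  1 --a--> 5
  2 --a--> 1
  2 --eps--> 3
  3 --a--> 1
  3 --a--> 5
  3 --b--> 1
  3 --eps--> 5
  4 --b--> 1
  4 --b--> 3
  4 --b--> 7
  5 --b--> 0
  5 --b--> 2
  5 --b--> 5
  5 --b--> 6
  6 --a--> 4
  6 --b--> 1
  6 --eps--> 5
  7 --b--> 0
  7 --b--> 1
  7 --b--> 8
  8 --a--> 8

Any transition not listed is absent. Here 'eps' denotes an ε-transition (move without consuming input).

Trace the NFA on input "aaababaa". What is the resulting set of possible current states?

∅

Start in {0}.
Read 'a': 0→∅; now ∅.
The set is empty and remains empty for the remaining 7 symbols.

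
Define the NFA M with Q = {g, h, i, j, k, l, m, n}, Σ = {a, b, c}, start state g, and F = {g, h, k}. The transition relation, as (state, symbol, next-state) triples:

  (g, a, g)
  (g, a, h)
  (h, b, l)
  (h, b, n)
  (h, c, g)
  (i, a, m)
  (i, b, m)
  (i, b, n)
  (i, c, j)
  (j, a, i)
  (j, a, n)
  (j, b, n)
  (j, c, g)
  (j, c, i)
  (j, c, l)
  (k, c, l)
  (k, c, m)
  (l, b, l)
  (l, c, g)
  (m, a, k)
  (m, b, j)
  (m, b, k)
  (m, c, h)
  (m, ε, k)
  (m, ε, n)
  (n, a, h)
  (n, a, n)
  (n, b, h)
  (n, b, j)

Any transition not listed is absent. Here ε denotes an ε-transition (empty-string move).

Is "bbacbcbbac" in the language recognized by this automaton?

Start in {g}.
Read 'b': g→∅; now ∅.
The set is empty and remains empty for the remaining 9 symbols.
The final set ∅ contains no accepting state.

No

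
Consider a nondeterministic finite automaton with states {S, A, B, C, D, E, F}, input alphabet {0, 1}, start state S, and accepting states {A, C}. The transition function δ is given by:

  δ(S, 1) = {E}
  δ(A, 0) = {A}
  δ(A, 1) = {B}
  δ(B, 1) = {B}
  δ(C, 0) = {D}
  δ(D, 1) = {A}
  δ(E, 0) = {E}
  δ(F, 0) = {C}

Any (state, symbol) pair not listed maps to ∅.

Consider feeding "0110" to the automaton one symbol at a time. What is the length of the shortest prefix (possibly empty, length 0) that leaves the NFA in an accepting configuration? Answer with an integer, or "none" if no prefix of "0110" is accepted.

none

Start in {S}.
Read '0': S→∅; now ∅.
The set is empty and remains empty for the remaining 3 symbols.
No reachable set along the way intersects F.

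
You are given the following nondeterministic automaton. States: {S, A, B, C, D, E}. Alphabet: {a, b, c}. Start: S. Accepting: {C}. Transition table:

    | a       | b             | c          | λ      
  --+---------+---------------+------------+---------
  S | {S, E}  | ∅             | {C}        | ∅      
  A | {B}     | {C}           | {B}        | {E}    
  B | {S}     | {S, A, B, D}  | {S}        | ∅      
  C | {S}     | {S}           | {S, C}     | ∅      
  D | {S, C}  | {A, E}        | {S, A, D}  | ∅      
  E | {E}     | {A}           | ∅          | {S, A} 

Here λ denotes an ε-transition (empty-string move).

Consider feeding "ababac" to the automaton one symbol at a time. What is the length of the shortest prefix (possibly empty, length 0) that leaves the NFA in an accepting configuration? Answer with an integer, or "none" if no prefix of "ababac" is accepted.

2

Start in {S}.
Read 'a': {S} → {S, A, E}.
Read 'b': {S, A, E} → {S, A, C, E}.
None of the earlier sets intersect F, but {S, A, C, E} does.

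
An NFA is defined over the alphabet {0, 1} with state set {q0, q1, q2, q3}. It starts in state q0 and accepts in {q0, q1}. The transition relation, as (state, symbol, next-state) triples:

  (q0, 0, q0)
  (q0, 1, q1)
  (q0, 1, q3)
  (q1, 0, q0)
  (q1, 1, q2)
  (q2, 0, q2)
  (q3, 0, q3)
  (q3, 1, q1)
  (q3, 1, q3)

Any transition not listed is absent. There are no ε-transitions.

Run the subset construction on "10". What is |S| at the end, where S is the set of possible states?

Start in {q0}.
Read '1': {q0} → {q1, q3}.
Read '0': {q1, q3} → {q0, q3}.
That set has 2 states.

2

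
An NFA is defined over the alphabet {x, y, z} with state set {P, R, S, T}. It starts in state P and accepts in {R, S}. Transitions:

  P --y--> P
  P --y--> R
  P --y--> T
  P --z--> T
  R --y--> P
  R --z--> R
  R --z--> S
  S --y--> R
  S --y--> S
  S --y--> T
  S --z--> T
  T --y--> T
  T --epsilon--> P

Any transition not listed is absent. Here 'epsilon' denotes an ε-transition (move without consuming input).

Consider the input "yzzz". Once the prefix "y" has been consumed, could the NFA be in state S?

Start in {P}.
Read 'y': P→{P, R, T}; now {P, R, T}.
State S is not in {P, R, T}.

No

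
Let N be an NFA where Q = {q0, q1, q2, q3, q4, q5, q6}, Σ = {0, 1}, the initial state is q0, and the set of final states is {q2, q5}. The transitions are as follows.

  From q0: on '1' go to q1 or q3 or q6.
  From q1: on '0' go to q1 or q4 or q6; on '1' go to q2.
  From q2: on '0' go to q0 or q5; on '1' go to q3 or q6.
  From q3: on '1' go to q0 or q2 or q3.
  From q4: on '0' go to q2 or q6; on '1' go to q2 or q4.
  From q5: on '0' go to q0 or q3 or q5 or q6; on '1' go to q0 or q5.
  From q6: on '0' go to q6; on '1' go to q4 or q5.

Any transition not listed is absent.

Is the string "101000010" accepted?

Yes

Start in {q0}.
Read '1': q0→{q1, q3, q6}; now {q1, q3, q6}.
Read '0': q1→{q1, q4, q6}, q3→∅, q6→{q6}; now {q1, q4, q6}.
Read '1': q1→{q2}, q4→{q2, q4}, q6→{q4, q5}; now {q2, q4, q5}.
Read '0': q2→{q0, q5}, q4→{q2, q6}, q5→{q0, q3, q5, q6}; now {q0, q2, q3, q5, q6}.
Read '0': q0→∅, q2→{q0, q5}, q3→∅, q5→{q0, q3, q5, q6}, q6→{q6}; now {q0, q3, q5, q6}.
Read '0': q0→∅, q3→∅, q5→{q0, q3, q5, q6}, q6→{q6}; now {q0, q3, q5, q6}.
Read '0': q0→∅, q3→∅, q5→{q0, q3, q5, q6}, q6→{q6}; now {q0, q3, q5, q6}.
Read '1': q0→{q1, q3, q6}, q3→{q0, q2, q3}, q5→{q0, q5}, q6→{q4, q5}; now {q0, q1, q2, q3, q4, q5, q6}.
Read '0': q0→∅, q1→{q1, q4, q6}, q2→{q0, q5}, q3→∅, q4→{q2, q6}, q5→{q0, q3, q5, q6}, q6→{q6}; now {q0, q1, q2, q3, q4, q5, q6}.
The final set {q0, q1, q2, q3, q4, q5, q6} contains the accepting states q2, q5.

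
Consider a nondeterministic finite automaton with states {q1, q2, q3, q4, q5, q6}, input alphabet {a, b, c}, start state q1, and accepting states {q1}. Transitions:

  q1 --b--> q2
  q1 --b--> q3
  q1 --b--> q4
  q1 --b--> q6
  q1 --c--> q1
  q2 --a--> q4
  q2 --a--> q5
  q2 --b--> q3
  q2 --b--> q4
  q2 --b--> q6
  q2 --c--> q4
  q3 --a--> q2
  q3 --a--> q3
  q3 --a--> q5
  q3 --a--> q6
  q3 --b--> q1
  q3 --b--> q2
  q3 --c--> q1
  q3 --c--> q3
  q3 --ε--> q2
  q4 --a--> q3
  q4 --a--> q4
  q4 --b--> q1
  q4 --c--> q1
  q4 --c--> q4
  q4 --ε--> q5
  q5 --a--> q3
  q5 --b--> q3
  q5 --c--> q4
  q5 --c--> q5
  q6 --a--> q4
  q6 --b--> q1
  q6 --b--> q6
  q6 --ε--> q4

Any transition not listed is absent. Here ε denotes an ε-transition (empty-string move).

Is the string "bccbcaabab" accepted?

Start in {q1}.
Read 'b': q1→{q2, q3, q4, q6}; union {q2, q3, q4, q6}; ε-closure = {q2, q3, q4, q5, q6}.
Read 'c': q2→{q4}, q3→{q1, q3}, q4→{q1, q4}, q5→{q4, q5}, q6→∅; union {q1, q3, q4, q5}; ε-closure = {q1, q2, q3, q4, q5}.
Read 'c': q1→{q1}, q2→{q4}, q3→{q1, q3}, q4→{q1, q4}, q5→{q4, q5}; union {q1, q3, q4, q5}; ε-closure = {q1, q2, q3, q4, q5}.
Read 'b': q1→{q2, q3, q4, q6}, q2→{q3, q4, q6}, q3→{q1, q2}, q4→{q1}, q5→{q3}; union {q1, q2, q3, q4, q6}; ε-closure = {q1, q2, q3, q4, q5, q6}.
Read 'c': q1→{q1}, q2→{q4}, q3→{q1, q3}, q4→{q1, q4}, q5→{q4, q5}, q6→∅; union {q1, q3, q4, q5}; ε-closure = {q1, q2, q3, q4, q5}.
Read 'a': q1→∅, q2→{q4, q5}, q3→{q2, q3, q5, q6}, q4→{q3, q4}, q5→{q3}; now {q2, q3, q4, q5, q6}.
Read 'a': q2→{q4, q5}, q3→{q2, q3, q5, q6}, q4→{q3, q4}, q5→{q3}, q6→{q4}; now {q2, q3, q4, q5, q6}.
Read 'b': q2→{q3, q4, q6}, q3→{q1, q2}, q4→{q1}, q5→{q3}, q6→{q1, q6}; union {q1, q2, q3, q4, q6}; ε-closure = {q1, q2, q3, q4, q5, q6}.
Read 'a': q1→∅, q2→{q4, q5}, q3→{q2, q3, q5, q6}, q4→{q3, q4}, q5→{q3}, q6→{q4}; now {q2, q3, q4, q5, q6}.
Read 'b': q2→{q3, q4, q6}, q3→{q1, q2}, q4→{q1}, q5→{q3}, q6→{q1, q6}; union {q1, q2, q3, q4, q6}; ε-closure = {q1, q2, q3, q4, q5, q6}.
The final set {q1, q2, q3, q4, q5, q6} contains the accepting state q1.

Yes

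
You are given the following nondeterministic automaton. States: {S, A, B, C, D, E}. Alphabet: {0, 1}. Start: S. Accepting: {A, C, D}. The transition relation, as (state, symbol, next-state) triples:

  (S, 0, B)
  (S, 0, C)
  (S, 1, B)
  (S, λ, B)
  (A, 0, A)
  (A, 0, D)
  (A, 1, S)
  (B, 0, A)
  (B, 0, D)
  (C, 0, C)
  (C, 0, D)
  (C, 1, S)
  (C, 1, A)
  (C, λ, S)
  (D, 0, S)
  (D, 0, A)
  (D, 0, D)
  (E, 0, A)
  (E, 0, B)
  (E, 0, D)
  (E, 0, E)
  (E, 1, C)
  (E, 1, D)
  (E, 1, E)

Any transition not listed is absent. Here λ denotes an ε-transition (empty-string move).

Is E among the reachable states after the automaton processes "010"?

No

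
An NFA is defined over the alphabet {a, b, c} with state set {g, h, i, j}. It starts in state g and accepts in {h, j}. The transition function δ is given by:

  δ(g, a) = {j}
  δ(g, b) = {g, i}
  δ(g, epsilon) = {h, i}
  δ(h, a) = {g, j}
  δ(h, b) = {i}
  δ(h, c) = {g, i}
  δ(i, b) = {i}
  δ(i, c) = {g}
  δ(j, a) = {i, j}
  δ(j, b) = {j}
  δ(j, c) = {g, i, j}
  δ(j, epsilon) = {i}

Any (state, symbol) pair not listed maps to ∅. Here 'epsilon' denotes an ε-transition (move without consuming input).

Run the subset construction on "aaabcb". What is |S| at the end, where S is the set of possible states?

4

Start: ε-closure({g}) = {g, h, i}.
Read 'a': {g, h, i} → {g, h, i, j}.
Read 'a': {g, h, i, j} → {g, h, i, j}.
Read 'a': {g, h, i, j} → {g, h, i, j}.
Read 'b': {g, h, i, j} → {g, h, i, j}.
Read 'c': {g, h, i, j} → {g, h, i, j}.
Read 'b': {g, h, i, j} → {g, h, i, j}.
That set has 4 states.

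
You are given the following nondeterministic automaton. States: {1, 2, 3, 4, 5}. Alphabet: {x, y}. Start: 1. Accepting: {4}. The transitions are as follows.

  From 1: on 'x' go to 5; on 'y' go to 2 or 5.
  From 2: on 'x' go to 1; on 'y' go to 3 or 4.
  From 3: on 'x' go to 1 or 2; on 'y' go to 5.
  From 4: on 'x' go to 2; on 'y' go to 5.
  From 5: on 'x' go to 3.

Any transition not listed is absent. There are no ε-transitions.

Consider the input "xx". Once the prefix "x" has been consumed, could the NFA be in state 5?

Yes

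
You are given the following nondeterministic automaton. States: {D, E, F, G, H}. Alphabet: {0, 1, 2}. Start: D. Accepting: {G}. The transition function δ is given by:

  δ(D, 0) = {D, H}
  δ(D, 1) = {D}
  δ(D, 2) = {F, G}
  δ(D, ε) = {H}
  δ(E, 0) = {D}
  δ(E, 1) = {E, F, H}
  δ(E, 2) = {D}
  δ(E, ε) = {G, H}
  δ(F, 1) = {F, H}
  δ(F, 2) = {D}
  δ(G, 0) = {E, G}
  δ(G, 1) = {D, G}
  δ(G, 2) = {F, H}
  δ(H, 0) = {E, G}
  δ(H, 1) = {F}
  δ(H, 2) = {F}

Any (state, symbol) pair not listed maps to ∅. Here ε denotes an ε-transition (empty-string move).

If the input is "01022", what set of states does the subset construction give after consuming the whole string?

Start: ε-closure({D}) = {D, H}.
Read '0': D→{D, H}, H→{E, G}; now {D, E, G, H}.
Read '1': D→{D}, E→{E, F, H}, G→{D, G}, H→{F}; now {D, E, F, G, H}.
Read '0': D→{D, H}, E→{D}, F→∅, G→{E, G}, H→{E, G}; now {D, E, G, H}.
Read '2': D→{F, G}, E→{D}, G→{F, H}, H→{F}; now {D, F, G, H}.
Read '2': D→{F, G}, F→{D}, G→{F, H}, H→{F}; now {D, F, G, H}.

{D, F, G, H}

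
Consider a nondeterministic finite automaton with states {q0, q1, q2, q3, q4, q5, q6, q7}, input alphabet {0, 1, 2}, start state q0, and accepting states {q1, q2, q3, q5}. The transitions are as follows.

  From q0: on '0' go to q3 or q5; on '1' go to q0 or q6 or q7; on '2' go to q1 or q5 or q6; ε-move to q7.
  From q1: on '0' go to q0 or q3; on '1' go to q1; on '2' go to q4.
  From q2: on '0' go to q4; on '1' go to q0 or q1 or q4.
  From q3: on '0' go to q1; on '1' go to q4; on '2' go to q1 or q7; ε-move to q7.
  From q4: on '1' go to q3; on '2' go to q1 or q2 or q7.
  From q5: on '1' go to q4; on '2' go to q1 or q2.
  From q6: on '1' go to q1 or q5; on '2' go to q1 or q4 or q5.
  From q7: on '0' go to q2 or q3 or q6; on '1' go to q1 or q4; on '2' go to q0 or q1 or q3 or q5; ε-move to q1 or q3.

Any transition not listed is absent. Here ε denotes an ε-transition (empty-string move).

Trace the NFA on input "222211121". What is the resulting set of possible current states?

{q0, q1, q3, q4, q5, q6, q7}

Start: ε-closure({q0}) = {q0, q1, q3, q7}.
Read '2': q0→{q1, q5, q6}, q1→{q4}, q3→{q1, q7}, q7→{q0, q1, q3, q5}; now {q0, q1, q3, q4, q5, q6, q7}.
Read '2': q0→{q1, q5, q6}, q1→{q4}, q3→{q1, q7}, q4→{q1, q2, q7}, q5→{q1, q2}, q6→{q1, q4, q5}, q7→{q0, q1, q3, q5}; now {q0, q1, q2, q3, q4, q5, q6, q7}.
Read '2': q0→{q1, q5, q6}, q1→{q4}, q2→∅, q3→{q1, q7}, q4→{q1, q2, q7}, q5→{q1, q2}, q6→{q1, q4, q5}, q7→{q0, q1, q3, q5}; now {q0, q1, q2, q3, q4, q5, q6, q7}.
Read '2': q0→{q1, q5, q6}, q1→{q4}, q2→∅, q3→{q1, q7}, q4→{q1, q2, q7}, q5→{q1, q2}, q6→{q1, q4, q5}, q7→{q0, q1, q3, q5}; now {q0, q1, q2, q3, q4, q5, q6, q7}.
Read '1': q0→{q0, q6, q7}, q1→{q1}, q2→{q0, q1, q4}, q3→{q4}, q4→{q3}, q5→{q4}, q6→{q1, q5}, q7→{q1, q4}; now {q0, q1, q3, q4, q5, q6, q7}.
Read '1': q0→{q0, q6, q7}, q1→{q1}, q3→{q4}, q4→{q3}, q5→{q4}, q6→{q1, q5}, q7→{q1, q4}; now {q0, q1, q3, q4, q5, q6, q7}.
Read '1': q0→{q0, q6, q7}, q1→{q1}, q3→{q4}, q4→{q3}, q5→{q4}, q6→{q1, q5}, q7→{q1, q4}; now {q0, q1, q3, q4, q5, q6, q7}.
Read '2': q0→{q1, q5, q6}, q1→{q4}, q3→{q1, q7}, q4→{q1, q2, q7}, q5→{q1, q2}, q6→{q1, q4, q5}, q7→{q0, q1, q3, q5}; now {q0, q1, q2, q3, q4, q5, q6, q7}.
Read '1': q0→{q0, q6, q7}, q1→{q1}, q2→{q0, q1, q4}, q3→{q4}, q4→{q3}, q5→{q4}, q6→{q1, q5}, q7→{q1, q4}; now {q0, q1, q3, q4, q5, q6, q7}.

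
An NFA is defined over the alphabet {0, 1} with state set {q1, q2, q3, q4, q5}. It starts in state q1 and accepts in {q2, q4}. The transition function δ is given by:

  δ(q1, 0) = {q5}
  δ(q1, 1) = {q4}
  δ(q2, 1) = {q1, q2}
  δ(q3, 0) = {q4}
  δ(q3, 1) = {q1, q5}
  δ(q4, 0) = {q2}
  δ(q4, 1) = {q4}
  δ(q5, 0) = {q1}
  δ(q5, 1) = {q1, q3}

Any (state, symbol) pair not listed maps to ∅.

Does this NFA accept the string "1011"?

Yes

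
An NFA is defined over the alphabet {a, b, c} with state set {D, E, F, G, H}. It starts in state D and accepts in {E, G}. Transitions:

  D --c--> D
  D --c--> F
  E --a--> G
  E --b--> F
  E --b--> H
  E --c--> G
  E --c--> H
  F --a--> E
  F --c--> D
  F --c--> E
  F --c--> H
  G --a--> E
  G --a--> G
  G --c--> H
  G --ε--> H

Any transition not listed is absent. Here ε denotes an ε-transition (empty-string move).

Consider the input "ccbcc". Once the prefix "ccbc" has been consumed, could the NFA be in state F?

No

Start in {D}.
Read 'c': D→{D, F}; now {D, F}.
Read 'c': D→{D, F}, F→{D, E, H}; now {D, E, F, H}.
Read 'b': D→∅, E→{F, H}, F→∅, H→∅; now {F, H}.
Read 'c': F→{D, E, H}, H→∅; now {D, E, H}.
State F is not in {D, E, H}.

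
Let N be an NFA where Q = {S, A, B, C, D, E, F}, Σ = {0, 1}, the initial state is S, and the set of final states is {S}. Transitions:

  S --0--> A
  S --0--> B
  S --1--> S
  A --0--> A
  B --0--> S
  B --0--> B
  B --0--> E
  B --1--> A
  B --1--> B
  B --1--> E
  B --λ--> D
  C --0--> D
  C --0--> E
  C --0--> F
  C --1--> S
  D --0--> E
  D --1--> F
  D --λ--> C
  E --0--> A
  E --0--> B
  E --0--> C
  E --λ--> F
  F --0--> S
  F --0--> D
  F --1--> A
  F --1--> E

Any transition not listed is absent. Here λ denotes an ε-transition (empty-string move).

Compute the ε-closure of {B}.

Begin with {B}.
ε-move B → D; add D.
ε-move D → C; add C.

{B, C, D}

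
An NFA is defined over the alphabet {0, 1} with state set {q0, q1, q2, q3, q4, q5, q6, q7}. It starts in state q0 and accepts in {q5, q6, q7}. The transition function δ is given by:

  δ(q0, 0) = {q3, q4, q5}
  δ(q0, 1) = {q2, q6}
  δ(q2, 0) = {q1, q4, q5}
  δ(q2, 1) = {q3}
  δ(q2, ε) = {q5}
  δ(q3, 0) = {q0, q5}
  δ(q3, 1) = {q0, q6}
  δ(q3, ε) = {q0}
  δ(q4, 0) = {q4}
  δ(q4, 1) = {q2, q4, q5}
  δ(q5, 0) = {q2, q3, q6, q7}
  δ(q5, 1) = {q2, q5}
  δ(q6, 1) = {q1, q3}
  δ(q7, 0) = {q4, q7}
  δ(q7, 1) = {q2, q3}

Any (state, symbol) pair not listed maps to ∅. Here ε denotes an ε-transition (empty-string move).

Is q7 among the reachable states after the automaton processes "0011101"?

No

Start in {q0}.
Read '0': q0→{q3, q4, q5}; union {q3, q4, q5}; ε-closure = {q0, q3, q4, q5}.
Read '0': q0→{q3, q4, q5}, q3→{q0, q5}, q4→{q4}, q5→{q2, q3, q6, q7}; now {q0, q2, q3, q4, q5, q6, q7}.
Read '1': q0→{q2, q6}, q2→{q3}, q3→{q0, q6}, q4→{q2, q4, q5}, q5→{q2, q5}, q6→{q1, q3}, q7→{q2, q3}; now {q0, q1, q2, q3, q4, q5, q6}.
Read '1': q0→{q2, q6}, q1→∅, q2→{q3}, q3→{q0, q6}, q4→{q2, q4, q5}, q5→{q2, q5}, q6→{q1, q3}; now {q0, q1, q2, q3, q4, q5, q6}.
Read '1': q0→{q2, q6}, q1→∅, q2→{q3}, q3→{q0, q6}, q4→{q2, q4, q5}, q5→{q2, q5}, q6→{q1, q3}; now {q0, q1, q2, q3, q4, q5, q6}.
Read '0': q0→{q3, q4, q5}, q1→∅, q2→{q1, q4, q5}, q3→{q0, q5}, q4→{q4}, q5→{q2, q3, q6, q7}, q6→∅; now {q0, q1, q2, q3, q4, q5, q6, q7}.
Read '1': q0→{q2, q6}, q1→∅, q2→{q3}, q3→{q0, q6}, q4→{q2, q4, q5}, q5→{q2, q5}, q6→{q1, q3}, q7→{q2, q3}; now {q0, q1, q2, q3, q4, q5, q6}.
State q7 is not in {q0, q1, q2, q3, q4, q5, q6}.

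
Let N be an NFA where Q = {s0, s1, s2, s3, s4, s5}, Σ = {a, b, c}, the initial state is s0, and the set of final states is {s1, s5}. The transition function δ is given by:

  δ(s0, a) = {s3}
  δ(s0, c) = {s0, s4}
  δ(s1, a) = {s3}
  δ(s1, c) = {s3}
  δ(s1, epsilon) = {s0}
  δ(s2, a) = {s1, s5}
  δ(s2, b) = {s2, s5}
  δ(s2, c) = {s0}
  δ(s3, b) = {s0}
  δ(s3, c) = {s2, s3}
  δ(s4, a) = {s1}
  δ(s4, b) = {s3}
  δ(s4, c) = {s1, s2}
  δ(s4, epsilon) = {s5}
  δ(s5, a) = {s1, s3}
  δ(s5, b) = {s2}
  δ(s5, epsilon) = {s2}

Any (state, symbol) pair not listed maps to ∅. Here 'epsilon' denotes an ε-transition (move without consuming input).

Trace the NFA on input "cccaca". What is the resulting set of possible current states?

{s0, s1, s2, s3, s5}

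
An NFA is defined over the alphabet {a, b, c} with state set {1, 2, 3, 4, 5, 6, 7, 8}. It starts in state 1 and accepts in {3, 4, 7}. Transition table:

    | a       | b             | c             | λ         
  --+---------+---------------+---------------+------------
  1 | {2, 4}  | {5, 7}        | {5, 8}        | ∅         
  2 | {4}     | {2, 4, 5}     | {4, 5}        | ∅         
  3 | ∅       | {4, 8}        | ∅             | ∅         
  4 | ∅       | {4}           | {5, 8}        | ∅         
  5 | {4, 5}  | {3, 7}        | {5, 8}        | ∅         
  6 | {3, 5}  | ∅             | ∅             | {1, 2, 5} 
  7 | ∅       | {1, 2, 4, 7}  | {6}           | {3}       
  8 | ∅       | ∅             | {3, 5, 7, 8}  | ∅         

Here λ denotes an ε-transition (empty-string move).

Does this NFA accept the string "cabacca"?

No

Start in {1}.
Read 'c': 1→{5, 8}; now {5, 8}.
Read 'a': 5→{4, 5}, 8→∅; now {4, 5}.
Read 'b': 4→{4}, 5→{3, 7}; now {3, 4, 7}.
Read 'a': 3→∅, 4→∅, 7→∅; now ∅.
The set is empty and remains empty for the remaining 3 symbols.
The final set ∅ contains no accepting state.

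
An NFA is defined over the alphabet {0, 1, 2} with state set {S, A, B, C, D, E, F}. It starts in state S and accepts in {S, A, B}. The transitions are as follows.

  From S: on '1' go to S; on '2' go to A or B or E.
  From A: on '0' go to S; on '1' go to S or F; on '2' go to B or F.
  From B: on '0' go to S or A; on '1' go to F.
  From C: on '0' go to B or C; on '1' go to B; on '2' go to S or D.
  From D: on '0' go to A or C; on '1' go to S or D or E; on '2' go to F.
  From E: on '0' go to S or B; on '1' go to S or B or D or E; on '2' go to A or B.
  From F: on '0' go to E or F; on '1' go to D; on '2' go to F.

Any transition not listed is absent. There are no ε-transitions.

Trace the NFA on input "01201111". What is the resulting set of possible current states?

∅

Start in {S}.
Read '0': S→∅; now ∅.
The set is empty and remains empty for the remaining 7 symbols.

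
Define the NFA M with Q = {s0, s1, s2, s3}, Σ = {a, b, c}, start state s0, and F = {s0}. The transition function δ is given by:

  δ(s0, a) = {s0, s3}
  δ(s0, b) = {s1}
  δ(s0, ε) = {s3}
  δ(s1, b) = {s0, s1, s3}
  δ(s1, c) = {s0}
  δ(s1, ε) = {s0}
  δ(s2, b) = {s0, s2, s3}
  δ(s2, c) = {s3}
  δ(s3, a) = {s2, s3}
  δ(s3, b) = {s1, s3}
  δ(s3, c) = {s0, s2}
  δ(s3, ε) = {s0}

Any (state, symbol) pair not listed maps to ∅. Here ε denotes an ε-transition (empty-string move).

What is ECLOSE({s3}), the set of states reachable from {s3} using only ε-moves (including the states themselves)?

Begin with {s3}.
ε-move s3 → s0; add s0.

{s0, s3}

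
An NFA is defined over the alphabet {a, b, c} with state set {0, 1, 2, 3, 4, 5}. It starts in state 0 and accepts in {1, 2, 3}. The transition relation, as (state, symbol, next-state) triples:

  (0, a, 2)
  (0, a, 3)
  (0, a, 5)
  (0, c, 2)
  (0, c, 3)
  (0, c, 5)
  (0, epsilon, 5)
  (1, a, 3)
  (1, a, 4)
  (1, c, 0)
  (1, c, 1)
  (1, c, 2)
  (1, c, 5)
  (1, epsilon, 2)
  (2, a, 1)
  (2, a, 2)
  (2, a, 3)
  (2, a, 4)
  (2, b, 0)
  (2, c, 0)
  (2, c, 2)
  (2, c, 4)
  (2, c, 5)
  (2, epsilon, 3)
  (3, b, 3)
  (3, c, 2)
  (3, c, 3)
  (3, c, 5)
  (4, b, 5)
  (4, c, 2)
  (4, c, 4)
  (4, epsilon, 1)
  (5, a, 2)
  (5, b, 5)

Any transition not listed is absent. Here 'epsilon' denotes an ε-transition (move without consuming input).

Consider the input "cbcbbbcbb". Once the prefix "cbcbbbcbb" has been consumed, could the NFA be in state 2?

No

Start: ε-closure({0}) = {0, 5}.
Read 'c': 0→{2, 3, 5}, 5→∅; now {2, 3, 5}.
Read 'b': 2→{0}, 3→{3}, 5→{5}; now {0, 3, 5}.
Read 'c': 0→{2, 3, 5}, 3→{2, 3, 5}, 5→∅; now {2, 3, 5}.
Read 'b': 2→{0}, 3→{3}, 5→{5}; now {0, 3, 5}.
Read 'b': 0→∅, 3→{3}, 5→{5}; now {3, 5}.
Read 'b': 3→{3}, 5→{5}; now {3, 5}.
Read 'c': 3→{2, 3, 5}, 5→∅; now {2, 3, 5}.
Read 'b': 2→{0}, 3→{3}, 5→{5}; now {0, 3, 5}.
Read 'b': 0→∅, 3→{3}, 5→{5}; now {3, 5}.
State 2 is not in {3, 5}.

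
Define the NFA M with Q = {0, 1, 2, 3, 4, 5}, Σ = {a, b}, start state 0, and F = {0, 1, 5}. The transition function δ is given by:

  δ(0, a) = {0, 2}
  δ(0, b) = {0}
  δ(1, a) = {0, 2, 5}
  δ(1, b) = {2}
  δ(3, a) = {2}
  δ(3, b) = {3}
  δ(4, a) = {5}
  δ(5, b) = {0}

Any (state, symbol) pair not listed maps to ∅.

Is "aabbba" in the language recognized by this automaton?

Start in {0}.
Read 'a': {0} → {0, 2}.
Read 'a': {0, 2} → {0, 2}.
Read 'b': {0, 2} → {0}.
Read 'b': {0} → {0}.
Read 'b': {0} → {0}.
Read 'a': {0} → {0, 2}.
The final set {0, 2} contains the accepting state 0.

Yes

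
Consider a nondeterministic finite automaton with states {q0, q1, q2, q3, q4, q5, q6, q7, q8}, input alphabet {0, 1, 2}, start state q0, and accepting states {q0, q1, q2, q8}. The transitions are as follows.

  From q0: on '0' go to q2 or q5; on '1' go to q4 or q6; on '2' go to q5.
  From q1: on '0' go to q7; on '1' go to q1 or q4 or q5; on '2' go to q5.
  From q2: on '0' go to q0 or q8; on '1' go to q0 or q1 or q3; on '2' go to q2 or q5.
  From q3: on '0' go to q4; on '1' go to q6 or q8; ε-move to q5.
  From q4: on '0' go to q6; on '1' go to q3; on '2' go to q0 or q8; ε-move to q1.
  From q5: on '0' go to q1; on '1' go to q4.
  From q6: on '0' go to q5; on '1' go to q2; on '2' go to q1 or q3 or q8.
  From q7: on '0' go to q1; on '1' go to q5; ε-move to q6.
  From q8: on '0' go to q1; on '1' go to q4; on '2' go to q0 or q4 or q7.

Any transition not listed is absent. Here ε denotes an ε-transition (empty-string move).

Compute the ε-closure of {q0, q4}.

{q0, q1, q4}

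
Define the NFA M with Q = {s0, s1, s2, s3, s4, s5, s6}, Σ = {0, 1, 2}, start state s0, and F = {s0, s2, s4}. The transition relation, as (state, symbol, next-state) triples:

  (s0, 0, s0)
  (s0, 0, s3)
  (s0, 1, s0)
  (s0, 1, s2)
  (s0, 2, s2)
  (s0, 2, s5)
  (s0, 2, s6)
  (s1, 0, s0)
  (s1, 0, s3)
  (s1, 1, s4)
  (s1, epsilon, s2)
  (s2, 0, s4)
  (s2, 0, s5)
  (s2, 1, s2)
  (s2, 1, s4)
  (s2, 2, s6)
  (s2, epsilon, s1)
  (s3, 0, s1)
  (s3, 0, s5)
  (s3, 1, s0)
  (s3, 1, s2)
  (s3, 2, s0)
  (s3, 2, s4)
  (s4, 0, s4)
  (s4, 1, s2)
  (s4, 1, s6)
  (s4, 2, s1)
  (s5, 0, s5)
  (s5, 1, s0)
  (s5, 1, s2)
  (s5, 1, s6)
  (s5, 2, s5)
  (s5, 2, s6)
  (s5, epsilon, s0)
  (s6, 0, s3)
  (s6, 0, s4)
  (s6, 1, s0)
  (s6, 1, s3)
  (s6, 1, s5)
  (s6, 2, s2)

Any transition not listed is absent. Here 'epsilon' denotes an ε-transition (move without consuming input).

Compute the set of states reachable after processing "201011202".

Start in {s0}.
Read '2': s0→{s2, s5, s6}; union {s2, s5, s6}; ε-closure = {s0, s1, s2, s5, s6}.
Read '0': s0→{s0, s3}, s1→{s0, s3}, s2→{s4, s5}, s5→{s5}, s6→{s3, s4}; now {s0, s3, s4, s5}.
Read '1': s0→{s0, s2}, s3→{s0, s2}, s4→{s2, s6}, s5→{s0, s2, s6}; union {s0, s2, s6}; ε-closure = {s0, s1, s2, s6}.
Read '0': s0→{s0, s3}, s1→{s0, s3}, s2→{s4, s5}, s6→{s3, s4}; now {s0, s3, s4, s5}.
Read '1': s0→{s0, s2}, s3→{s0, s2}, s4→{s2, s6}, s5→{s0, s2, s6}; union {s0, s2, s6}; ε-closure = {s0, s1, s2, s6}.
Read '1': s0→{s0, s2}, s1→{s4}, s2→{s2, s4}, s6→{s0, s3, s5}; union {s0, s2, s3, s4, s5}; ε-closure = {s0, s1, s2, s3, s4, s5}.
Read '2': s0→{s2, s5, s6}, s1→∅, s2→{s6}, s3→{s0, s4}, s4→{s1}, s5→{s5, s6}; now {s0, s1, s2, s4, s5, s6}.
Read '0': s0→{s0, s3}, s1→{s0, s3}, s2→{s4, s5}, s4→{s4}, s5→{s5}, s6→{s3, s4}; now {s0, s3, s4, s5}.
Read '2': s0→{s2, s5, s6}, s3→{s0, s4}, s4→{s1}, s5→{s5, s6}; now {s0, s1, s2, s4, s5, s6}.

{s0, s1, s2, s4, s5, s6}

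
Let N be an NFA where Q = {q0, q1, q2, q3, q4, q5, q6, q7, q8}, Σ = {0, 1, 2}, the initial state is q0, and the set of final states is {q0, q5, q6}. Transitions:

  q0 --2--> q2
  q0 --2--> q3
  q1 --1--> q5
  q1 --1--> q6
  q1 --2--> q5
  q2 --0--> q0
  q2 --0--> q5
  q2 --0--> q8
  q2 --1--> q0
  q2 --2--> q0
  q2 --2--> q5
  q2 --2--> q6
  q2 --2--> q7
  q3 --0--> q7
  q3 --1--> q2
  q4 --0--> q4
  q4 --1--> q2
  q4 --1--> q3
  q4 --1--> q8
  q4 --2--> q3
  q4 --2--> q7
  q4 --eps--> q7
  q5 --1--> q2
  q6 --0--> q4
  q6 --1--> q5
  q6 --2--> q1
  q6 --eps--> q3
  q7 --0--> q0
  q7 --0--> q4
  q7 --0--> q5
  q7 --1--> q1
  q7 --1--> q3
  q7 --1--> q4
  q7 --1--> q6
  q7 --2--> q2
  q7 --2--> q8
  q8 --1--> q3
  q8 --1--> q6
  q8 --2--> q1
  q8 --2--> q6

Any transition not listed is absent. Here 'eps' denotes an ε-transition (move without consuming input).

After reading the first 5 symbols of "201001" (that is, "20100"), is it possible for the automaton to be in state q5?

Yes

Start in {q0}.
Read '2': {q0} → {q2, q3}.
Read '0': {q2, q3} → {q0, q5, q7, q8}.
Read '1': {q0, q5, q7, q8} → {q1, q2, q3, q4, q6, q7}.
Read '0': {q1, q2, q3, q4, q6, q7} → {q0, q4, q5, q7, q8}.
Read '0': {q0, q4, q5, q7, q8} → {q0, q4, q5, q7}.
State q5 is in {q0, q4, q5, q7}.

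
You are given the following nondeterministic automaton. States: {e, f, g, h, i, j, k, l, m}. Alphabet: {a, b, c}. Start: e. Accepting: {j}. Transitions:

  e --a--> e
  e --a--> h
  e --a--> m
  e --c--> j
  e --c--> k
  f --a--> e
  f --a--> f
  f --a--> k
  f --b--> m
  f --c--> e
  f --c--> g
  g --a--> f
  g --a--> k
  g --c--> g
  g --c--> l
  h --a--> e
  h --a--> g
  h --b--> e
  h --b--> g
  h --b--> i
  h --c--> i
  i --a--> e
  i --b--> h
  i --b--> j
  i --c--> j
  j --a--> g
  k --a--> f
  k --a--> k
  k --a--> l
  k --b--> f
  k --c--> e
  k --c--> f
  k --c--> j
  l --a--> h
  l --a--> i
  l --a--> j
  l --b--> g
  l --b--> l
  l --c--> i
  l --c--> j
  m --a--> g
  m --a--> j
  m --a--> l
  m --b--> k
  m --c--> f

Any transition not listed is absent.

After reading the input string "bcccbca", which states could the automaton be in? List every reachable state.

∅

Start in {e}.
Read 'b': e→∅; now ∅.
The set is empty and remains empty for the remaining 6 symbols.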